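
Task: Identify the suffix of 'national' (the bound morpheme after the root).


The word 'national' = 'nation' (root) + '-al' (suffix). The suffix is '-al'.

al


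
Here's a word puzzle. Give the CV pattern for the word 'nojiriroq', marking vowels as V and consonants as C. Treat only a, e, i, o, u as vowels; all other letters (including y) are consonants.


Letter mapping: n = C, o = V, j = C, i = V, r = C, i = V, r = C, o = V, q = C.

CVCVCVCVC


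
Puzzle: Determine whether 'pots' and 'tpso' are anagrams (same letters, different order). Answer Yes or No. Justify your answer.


Sorted letters of 'pots': 'opst'
Sorted letters of 'tpso': 'opst'
They match.

Yes


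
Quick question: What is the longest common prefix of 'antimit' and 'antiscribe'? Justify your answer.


Compare from the start: 4 characters match: 'anti'. Mismatch at position 5: 'm' vs 's'.

anti


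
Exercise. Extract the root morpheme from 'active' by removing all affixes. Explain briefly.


Remove suffix '-ive' from 'active' to get root 'act'.

act


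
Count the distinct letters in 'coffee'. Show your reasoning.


Unique letters in 'coffee': {c, e, f, o} = 4 distinct letters.

4


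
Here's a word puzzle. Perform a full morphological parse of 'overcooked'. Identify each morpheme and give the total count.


Step 1: Identify prefix: 'over' (meaning: excessively)
Step 2: Identify root: 'cook'
Step 3: Identify suffix(es): 'ed'
Decomposition: over- (prefix: excessively) + cook (root) + -ed (suffix: past)
Total morphemes: 3

3 morphemes (over- (prefix: excessively) + cook (root) + -ed (suffix: past))


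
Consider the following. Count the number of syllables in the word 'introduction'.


Break 'introduction' into syllables: in-tro-duc-tion -> in | tro | duc | tion = 4 syllables

4 syllables


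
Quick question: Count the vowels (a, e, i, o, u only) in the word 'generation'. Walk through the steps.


Vowels in 'generation': e, e, a, i, o = 5 vowels.

5


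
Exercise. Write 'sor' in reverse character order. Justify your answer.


Reverse 'sor' character by character: 'ros'.

ros


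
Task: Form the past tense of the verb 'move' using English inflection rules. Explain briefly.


Apply rule: Add -d (word ends in -e). 'move' becomes 'moved'.

moved


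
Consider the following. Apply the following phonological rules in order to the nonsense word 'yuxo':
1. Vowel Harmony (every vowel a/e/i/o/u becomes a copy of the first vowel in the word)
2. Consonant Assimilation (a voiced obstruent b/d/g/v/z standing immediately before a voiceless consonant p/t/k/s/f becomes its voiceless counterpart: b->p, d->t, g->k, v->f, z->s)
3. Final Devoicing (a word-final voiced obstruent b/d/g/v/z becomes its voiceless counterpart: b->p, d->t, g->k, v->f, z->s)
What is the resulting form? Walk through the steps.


Starting form: 'yuxo'
Rule 1: Vowel Harmony: all vowels become 'u' (matching first vowel). 'yuxo' -> 'yuxu'
Rule 2: Consonant Assimilation: no voiced obstruent (b/d/g/v/z) stands immediately before a voiceless consonant (p/t/k/s/f). No change.
Rule 3: Final Devoicing: the word ends in the vowel 'u', not a consonant. No change.
Final form: 'yuxu'

yuxu


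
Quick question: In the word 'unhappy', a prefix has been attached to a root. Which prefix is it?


The word 'unhappy' = 'un' (prefix) + 'happy' (root). The prefix is 'un'.

un


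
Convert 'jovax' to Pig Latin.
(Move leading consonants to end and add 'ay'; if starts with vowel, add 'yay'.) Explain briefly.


'jovax': move consonant cluster 'j' to end and add 'ay': 'ovaxjay'.

ovaxjay


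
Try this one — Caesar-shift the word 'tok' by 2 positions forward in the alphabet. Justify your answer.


Shift each letter by 2: t -> v, o -> q, k -> m. Result: 'vqm'.

vqm


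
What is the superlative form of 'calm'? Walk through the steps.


Apply superlative formation (add -est): 'calm' -> 'calmest'.

calmest


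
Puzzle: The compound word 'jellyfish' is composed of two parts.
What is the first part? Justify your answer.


Split 'jellyfish' into 'jelly' + 'fish'. The first part is 'jelly'.

jelly


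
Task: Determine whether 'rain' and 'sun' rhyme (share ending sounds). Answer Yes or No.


Rime (stressed vowel + following sounds) of 'rain': -ain = /eɪn/
Rime of 'sun': -un = /ʌn/
/eɪn/ and /ʌn/ are different ending sounds, so the words do not rhyme.

No


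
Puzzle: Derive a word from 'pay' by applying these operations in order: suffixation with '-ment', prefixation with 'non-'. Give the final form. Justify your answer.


Step 1: Add suffix '-ment' to 'pay' = 'payment'
Step 2: Add prefix 'non-' to 'payment' = 'nonpayment'

nonpayment


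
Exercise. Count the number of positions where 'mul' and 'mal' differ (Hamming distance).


Alignment:
Position 1: 'm' vs 'm' = match
Position 2: 'u' vs 'a' = DIFFER
Position 3: 'l' vs 'l' = match
Total differences: 1

1


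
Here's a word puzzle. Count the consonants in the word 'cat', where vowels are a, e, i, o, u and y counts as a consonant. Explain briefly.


Consonants in 'cat': c, t = 2 consonants.

2


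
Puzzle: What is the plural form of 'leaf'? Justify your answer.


Apply rule: Change -f to -ves. 'leaf' becomes 'leaves'.

leaves


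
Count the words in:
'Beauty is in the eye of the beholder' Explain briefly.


Split into words: Beauty | is | in | the | eye | of | the | beholder = 8 words.

8


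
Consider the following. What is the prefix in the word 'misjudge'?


The word 'misjudge' = 'mis' (prefix) + 'judge' (root). The prefix is 'mis'.

mis


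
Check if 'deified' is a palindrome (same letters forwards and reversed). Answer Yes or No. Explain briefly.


Forward: 'deified'
Reversed: 'deified'
They are identical.

Yes


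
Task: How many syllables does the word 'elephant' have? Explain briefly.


Break 'elephant' into syllables: el-e-phant -> el | e | phant = 3 syllables

3 syllables


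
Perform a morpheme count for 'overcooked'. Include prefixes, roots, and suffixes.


Decomposition: over- (prefix) + cook (root) + -ed (suffix) = 3 morpheme(s)

3 morphemes


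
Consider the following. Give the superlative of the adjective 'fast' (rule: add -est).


Apply superlative formation (add -est): 'fast' -> 'fastest'.

fastest


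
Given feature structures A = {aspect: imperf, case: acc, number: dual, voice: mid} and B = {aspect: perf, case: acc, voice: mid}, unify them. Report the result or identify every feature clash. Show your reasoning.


Compare features:
aspect: A=imperf vs B=perf -> CLASH
case: A=acc vs B=acc -> unified: acc
number: A=dual vs B=_ -> unified: dual
voice: A=mid vs B=mid -> unified: mid
Clash detected on feature 'aspect' (imperf vs perf); unification fails.

CLASH on 'aspect' (imperf vs perf)


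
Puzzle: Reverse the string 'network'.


Reverse 'network' character by character: 'krowten'.

krowten


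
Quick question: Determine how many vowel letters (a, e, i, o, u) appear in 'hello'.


Vowels in 'hello': e, o = 2 vowels.

2


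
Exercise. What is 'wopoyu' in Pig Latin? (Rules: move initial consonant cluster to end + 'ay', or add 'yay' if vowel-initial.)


'wopoyu': move consonant cluster 'w' to end and add 'ay': 'opoyuway'.

opoyuway


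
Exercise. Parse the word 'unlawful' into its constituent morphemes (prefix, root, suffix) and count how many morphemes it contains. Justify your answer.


Step 1: Identify prefix: 'un' (meaning: not/reverse)
Step 2: Identify root: 'law'
Step 3: Identify suffix(es): 'ful'
Decomposition: un- (prefix: not/reverse) + law (root) + -ful (suffix: full of)
Total morphemes: 3

3 morphemes (un- (prefix: not/reverse) + law (root) + -ful (suffix: full of))


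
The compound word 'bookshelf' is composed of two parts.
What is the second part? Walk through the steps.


Split 'bookshelf' into 'book' + 'shelf'. The second part is 'shelf'.

shelf


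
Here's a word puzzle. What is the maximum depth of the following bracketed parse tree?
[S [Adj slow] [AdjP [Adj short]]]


Count bracket nesting levels:
'[' at pos 0: depth = 1
'[' at pos 3: depth = 2
'[' at pos 14: depth = 2
'[' at pos 20: depth = 3
Maximum depth reached: 3

3


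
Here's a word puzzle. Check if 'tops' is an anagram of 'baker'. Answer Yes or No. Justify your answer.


Sorted letters of 'tops': 'opst'
Sorted letters of 'baker': 'abekr'
They do not match.

No


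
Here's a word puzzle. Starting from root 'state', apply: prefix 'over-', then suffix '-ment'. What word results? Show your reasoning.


Step 1: Add prefix 'over-' to 'state' = 'overstate'
Step 2: Add suffix '-ment' to 'overstate' = 'overstatement'

overstatement


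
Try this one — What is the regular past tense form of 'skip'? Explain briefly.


Apply rule: Double final consonant and add -ed. 'skip' becomes 'skipped'.

skipped


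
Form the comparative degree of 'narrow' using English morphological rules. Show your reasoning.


Apply comparative formation (add -er): 'narrow' -> 'narrower'.

narrower


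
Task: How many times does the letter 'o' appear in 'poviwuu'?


Letter 'o' in 'poviwuu': found at position(s) 2 = 1 occurrence(s).

1


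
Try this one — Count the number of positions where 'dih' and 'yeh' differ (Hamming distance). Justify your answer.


Alignment:
Position 1: 'd' vs 'y' = DIFFER
Position 2: 'i' vs 'e' = DIFFER
Position 3: 'h' vs 'h' = match
Total differences: 2

2


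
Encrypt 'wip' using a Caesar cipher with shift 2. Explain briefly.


Shift each letter by 2: w -> y, i -> k, p -> r. Result: 'ykr'.

ykr


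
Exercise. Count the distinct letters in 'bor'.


Unique letters in 'bor': {b, o, r} = 3 distinct letters.

3


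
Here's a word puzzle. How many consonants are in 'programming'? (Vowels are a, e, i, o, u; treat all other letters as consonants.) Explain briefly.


Consonants in 'programming': p, r, g, r, m, m, n, g = 8 consonants.

8


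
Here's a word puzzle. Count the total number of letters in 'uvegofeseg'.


Spell out 'uvegofeseg' and number each letter: u(1), v(2), e(3), g(4), o(5), f(6), e(7), s(8), e(9), g(10). Total: 10 letters.

10


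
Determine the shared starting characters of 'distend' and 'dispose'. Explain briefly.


Compare from the start: 3 characters match: 'dis'. Mismatch at position 4: 't' vs 'p'.

dis


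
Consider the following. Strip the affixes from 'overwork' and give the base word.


Remove prefix 'over' from 'overwork' to get root 'work'.

work


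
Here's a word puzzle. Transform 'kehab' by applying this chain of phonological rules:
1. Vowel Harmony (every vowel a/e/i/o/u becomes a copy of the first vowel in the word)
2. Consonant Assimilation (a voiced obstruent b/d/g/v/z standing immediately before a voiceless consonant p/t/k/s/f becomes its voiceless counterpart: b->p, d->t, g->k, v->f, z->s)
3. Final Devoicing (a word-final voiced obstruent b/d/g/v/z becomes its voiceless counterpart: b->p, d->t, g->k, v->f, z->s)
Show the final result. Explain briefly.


Starting form: 'kehab'
Rule 1: Vowel Harmony: all vowels become 'e' (matching first vowel). 'kehab' -> 'keheb'
Rule 2: Consonant Assimilation: no voiced obstruent (b/d/g/v/z) stands immediately before a voiceless consonant (p/t/k/s/f). No change.
Rule 3: Final Devoicing: word-final voiced obstruent 'b' becomes voiceless 'p'. 'keheb' -> 'kehep'
Final form: 'kehep'

kehep


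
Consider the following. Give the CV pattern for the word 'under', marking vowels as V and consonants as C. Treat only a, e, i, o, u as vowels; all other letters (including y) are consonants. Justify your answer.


Letter mapping: u = V, n = C, d = C, e = V, r = C.

VCCVC


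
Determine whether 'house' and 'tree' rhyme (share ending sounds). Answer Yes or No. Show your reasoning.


Rime (stressed vowel + following sounds) of 'house': -ouse = /aʊs/
Rime of 'tree': -ee = /iː/
/aʊs/ and /iː/ are different ending sounds, so the words do not rhyme.

No


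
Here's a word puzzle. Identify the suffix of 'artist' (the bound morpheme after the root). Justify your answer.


The word 'artist' = 'art' (root) + '-ist' (suffix). The suffix is '-ist'.

ist


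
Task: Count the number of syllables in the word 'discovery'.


Break 'discovery' into syllables: dis-cov-er-y -> dis | cov | er | y = 4 syllables

4 syllables


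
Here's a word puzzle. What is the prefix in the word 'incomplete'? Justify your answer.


The word 'incomplete' = 'in' (prefix) + 'complete' (root). The prefix is 'in'.

in


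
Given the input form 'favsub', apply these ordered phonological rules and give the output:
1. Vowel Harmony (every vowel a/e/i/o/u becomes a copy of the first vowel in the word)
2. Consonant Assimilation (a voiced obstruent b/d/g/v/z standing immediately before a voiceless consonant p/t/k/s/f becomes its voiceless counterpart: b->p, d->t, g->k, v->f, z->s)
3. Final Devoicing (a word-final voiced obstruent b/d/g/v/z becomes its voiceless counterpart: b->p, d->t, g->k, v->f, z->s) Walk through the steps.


Starting form: 'favsub'
Rule 1: Vowel Harmony: all vowels become 'a' (matching first vowel). 'favsub' -> 'favsab'
Rule 2: Consonant Assimilation: voiced obstruent before voiceless consonant becomes voiceless ('vs' -> 'fs'). 'favsab' -> 'fafsab'
Rule 3: Final Devoicing: word-final voiced obstruent 'b' becomes voiceless 'p'. 'fafsab' -> 'fafsap'
Final form: 'fafsap'

fafsap


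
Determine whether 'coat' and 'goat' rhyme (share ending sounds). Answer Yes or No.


Rime (stressed vowel + following sounds) of 'coat': -oat = /oʊt/
Rime of 'goat': -oat = /oʊt/
/oʊt/ and /oʊt/ are the same ending sound, so the words rhyme.

Yes


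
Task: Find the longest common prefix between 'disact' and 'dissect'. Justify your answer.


Compare from the start: 3 characters match: 'dis'. Mismatch at position 4: 'a' vs 's'.

dis


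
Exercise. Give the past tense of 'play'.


Apply rule: Add -ed. 'play' becomes 'played'.

played


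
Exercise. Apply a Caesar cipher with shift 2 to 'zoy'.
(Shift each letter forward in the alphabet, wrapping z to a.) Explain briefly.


Shift each letter by 2: z -> b, o -> q, y -> a. Result: 'bqa'.

bqa


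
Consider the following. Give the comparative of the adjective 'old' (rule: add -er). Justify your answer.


Apply comparative formation (add -er): 'old' -> 'older'.

older


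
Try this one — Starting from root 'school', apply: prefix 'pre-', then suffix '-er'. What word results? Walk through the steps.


Step 1: Add prefix 'pre-' to 'school' = 'preschool'
Step 2: Add suffix '-er' to 'preschool' = 'preschooler'

preschooler


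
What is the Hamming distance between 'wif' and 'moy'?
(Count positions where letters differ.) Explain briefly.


Alignment:
Position 1: 'w' vs 'm' = DIFFER
Position 2: 'i' vs 'o' = DIFFER
Position 3: 'f' vs 'y' = DIFFER
Total differences: 3

3


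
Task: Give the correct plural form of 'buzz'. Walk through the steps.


Apply rule: Add -es (sibilant/fricative ending). 'buzz' becomes 'buzzes'.

buzzes


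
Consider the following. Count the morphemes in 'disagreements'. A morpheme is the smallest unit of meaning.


Decomposition: dis- (prefix) + agree (root) + -ment (suffix) + -s (plural) = 4 morpheme(s)

4 morphemes


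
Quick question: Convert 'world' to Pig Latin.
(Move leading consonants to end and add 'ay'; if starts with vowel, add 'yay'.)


'world': move consonant cluster 'w' to end and add 'ay': 'orldway'.

orldway


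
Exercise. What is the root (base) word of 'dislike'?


Remove prefix 'dis' from 'dislike' to get root 'like'.

like


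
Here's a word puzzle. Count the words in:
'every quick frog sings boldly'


Split into words: every | quick | frog | sings | boldly = 5 words.

5


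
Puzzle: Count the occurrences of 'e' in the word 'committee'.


Letter 'e' in 'committee': found at position(s) 8, 9 = 2 occurrence(s).

2


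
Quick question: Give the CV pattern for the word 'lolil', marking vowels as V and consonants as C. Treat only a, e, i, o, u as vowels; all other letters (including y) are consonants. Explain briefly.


Letter mapping: l = C, o = V, l = C, i = V, l = C.

CVCVC


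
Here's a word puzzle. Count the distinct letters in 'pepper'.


Unique letters in 'pepper': {e, p, r} = 3 distinct letters.

3


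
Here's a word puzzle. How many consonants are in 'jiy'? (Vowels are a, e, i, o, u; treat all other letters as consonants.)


Consonants in 'jiy': j, y = 2 consonants.

2


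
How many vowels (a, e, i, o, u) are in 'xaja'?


Vowels in 'xaja': a, a = 2 vowels.

2


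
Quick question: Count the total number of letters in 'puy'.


Spell out 'puy' and number each letter: p(1), u(2), y(3). Total: 3 letters.

3


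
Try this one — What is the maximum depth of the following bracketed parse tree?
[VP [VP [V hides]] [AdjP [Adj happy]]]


Count bracket nesting levels:
'[' at pos 0: depth = 1
'[' at pos 4: depth = 2
'[' at pos 8: depth = 3
'[' at pos 19: depth = 2
'[' at pos 25: depth = 3
Maximum depth reached: 3

3


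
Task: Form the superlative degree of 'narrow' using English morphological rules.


Apply superlative formation (add -est): 'narrow' -> 'narrowest'.

narrowest


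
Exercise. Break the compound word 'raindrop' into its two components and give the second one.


Split 'raindrop' into 'rain' + 'drop'. The second part is 'drop'.

drop


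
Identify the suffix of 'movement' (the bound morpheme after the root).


The word 'movement' = 'move' (root) + '-ment' (suffix). The suffix is '-ment'.

ment


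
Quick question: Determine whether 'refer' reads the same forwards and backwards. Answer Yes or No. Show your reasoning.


Forward: 'refer'
Reversed: 'refer'
They are identical.

Yes


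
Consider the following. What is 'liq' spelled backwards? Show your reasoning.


Reverse 'liq' character by character: 'qil'.

qil


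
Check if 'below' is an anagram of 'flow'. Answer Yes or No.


Sorted letters of 'below': 'below'
Sorted letters of 'flow': 'flow'
They do not match.

No


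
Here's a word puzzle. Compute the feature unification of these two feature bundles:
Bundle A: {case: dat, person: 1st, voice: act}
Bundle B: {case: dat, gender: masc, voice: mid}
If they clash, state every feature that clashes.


Compare features:
case: A=dat vs B=dat -> unified: dat
gender: A=_ vs B=masc -> unified: masc
person: A=1st vs B=_ -> unified: 1st
voice: A=act vs B=mid -> CLASH
Clash detected on feature 'voice' (act vs mid); unification fails.

CLASH on 'voice' (act vs mid)


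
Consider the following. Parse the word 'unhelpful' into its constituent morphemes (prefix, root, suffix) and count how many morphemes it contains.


Step 1: Identify prefix: 'un' (meaning: not/reverse)
Step 2: Identify root: 'help'
Step 3: Identify suffix(es): 'ful'
Decomposition: un- (prefix: not/reverse) + help (root) + -ful (suffix: full of)
Total morphemes: 3

3 morphemes (un- (prefix: not/reverse) + help (root) + -ful (suffix: full of))


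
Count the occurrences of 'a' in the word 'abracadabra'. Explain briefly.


Letter 'a' in 'abracadabra': found at position(s) 1, 4, 6, 8, 11 = 5 occurrence(s).

5


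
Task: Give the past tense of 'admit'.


Apply rule: Double final consonant and add -ed. 'admit' becomes 'admitted'.

admitted


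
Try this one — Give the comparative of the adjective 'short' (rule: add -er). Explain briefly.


Apply comparative formation (add -er): 'short' -> 'shorter'.

shorter


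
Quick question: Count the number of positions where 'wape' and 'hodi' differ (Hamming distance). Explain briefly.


Alignment:
Position 1: 'w' vs 'h' = DIFFER
Position 2: 'a' vs 'o' = DIFFER
Position 3: 'p' vs 'd' = DIFFER
Position 4: 'e' vs 'i' = DIFFER
Total differences: 4

4


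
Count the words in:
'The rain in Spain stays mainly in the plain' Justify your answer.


Split into words: The | rain | in | Spain | stays | mainly | in | the | plain = 9 words.

9


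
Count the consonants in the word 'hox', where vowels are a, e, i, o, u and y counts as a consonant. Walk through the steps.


Consonants in 'hox': h, x = 2 consonants.

2


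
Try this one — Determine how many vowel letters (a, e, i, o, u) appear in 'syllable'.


Vowels in 'syllable': a, e = 2 vowels.

2


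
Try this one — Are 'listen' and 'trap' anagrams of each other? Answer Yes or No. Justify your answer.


Sorted letters of 'listen': 'eilnst'
Sorted letters of 'trap': 'aprt'
They do not match.

No


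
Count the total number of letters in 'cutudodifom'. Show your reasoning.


Spell out 'cutudodifom' and number each letter: c(1), u(2), t(3), u(4), d(5), o(6), d(7), i(8), f(9), o(10), m(11). Total: 11 letters.

11


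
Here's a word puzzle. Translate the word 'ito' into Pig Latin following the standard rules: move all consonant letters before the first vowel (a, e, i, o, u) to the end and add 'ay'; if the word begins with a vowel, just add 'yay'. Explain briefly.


'ito' starts with a vowel, so add 'yay': 'itoyay'.

itoyay


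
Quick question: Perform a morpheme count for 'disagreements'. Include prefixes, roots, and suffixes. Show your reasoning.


Decomposition: dis- (prefix) + agree (root) + -ment (suffix) + -s (plural) = 4 morpheme(s)

4 morphemes


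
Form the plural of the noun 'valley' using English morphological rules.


Apply rule: Add -s. 'valley' becomes 'valleys'.

valleys


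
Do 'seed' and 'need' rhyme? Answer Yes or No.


Rime (stressed vowel + following sounds) of 'seed': -eed = /iːd/
Rime of 'need': -eed = /iːd/
/iːd/ and /iːd/ are the same ending sound, so the words rhyme.

Yes


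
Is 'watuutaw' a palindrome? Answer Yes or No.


Forward: 'watuutaw'
Reversed: 'watuutaw'
They are identical.

Yes


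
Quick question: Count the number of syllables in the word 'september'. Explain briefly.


Break 'september' into syllables: sep-tem-ber -> sep | tem | ber = 3 syllables

3 syllables


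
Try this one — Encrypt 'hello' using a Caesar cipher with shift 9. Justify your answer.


Shift each letter by 9: h -> q, e -> n, l -> u, l -> u, o -> x. Result: 'qnuux'.

qnuux


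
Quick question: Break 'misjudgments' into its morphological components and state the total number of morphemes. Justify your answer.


Step 1: Identify prefix: 'mis' (meaning: wrongly)
Step 2: Identify root: 'judge'
Step 3: Identify suffix(es): 'ment, s'
Decomposition: mis- (prefix: wrongly) + judge (root) + -ment (suffix: action/result) + -s (plural)
Total morphemes: 4

4 morphemes (mis- (prefix: wrongly) + judge (root) + -ment (suffix: action/result) + -s (plural))


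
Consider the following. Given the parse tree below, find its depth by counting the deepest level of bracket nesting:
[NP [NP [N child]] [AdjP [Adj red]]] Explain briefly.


Count bracket nesting levels:
'[' at pos 0: depth = 1
'[' at pos 4: depth = 2
'[' at pos 8: depth = 3
'[' at pos 19: depth = 2
'[' at pos 25: depth = 3
Maximum depth reached: 3

3


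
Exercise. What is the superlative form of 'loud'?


Apply superlative formation (add -est): 'loud' -> 'loudest'.

loudest


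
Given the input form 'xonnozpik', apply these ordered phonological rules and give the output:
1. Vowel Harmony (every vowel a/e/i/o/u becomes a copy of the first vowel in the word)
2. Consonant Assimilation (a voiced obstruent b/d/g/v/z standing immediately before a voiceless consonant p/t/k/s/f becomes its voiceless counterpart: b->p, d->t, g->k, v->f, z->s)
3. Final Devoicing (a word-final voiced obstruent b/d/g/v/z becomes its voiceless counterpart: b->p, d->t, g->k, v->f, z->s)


Starting form: 'xonnozpik'
Rule 1: Vowel Harmony: all vowels become 'o' (matching first vowel). 'xonnozpik' -> 'xonnozpok'
Rule 2: Consonant Assimilation: voiced obstruent before voiceless consonant becomes voiceless ('zp' -> 'sp'). 'xonnozpok' -> 'xonnospok'
Rule 3: Final Devoicing: final consonant 'k' is not one of the voiced obstruents b/d/g/v/z. No change.
Final form: 'xonnospok'

xonnospok


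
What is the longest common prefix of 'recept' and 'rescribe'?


Compare from the start: 2 characters match: 're'. Mismatch at position 3: 'c' vs 's'.

re


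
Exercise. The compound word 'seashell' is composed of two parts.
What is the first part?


Split 'seashell' into 'sea' + 'shell'. The first part is 'sea'.

sea


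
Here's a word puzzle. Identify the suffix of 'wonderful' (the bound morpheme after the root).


The word 'wonderful' = 'wonder' (root) + '-ful' (suffix). The suffix is '-ful'.

ful


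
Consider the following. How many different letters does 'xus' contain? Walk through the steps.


Unique letters in 'xus': {s, u, x} = 3 distinct letters.

3


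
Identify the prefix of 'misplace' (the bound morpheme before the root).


The word 'misplace' = 'mis' (prefix) + 'place' (root). The prefix is 'mis'.

mis


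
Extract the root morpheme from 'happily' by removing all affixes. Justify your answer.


Remove suffix '-ly' from 'happily' to get root 'happy'.

happy


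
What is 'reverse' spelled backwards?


Reverse 'reverse' character by character: 'esrever'.

esrever


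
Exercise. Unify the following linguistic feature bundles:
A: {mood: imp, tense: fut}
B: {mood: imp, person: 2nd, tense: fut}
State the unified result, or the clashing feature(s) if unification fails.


Compare features:
mood: A=imp vs B=imp -> unified: imp
person: A=_ vs B=2nd -> unified: 2nd
tense: A=fut vs B=fut -> unified: fut
No clashes found.

Unified: {mood: imp, person: 2nd, tense: fut}


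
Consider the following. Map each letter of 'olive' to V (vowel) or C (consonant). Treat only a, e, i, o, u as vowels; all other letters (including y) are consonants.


Letter mapping: o = V, l = C, i = V, v = C, e = V.

VCVCV


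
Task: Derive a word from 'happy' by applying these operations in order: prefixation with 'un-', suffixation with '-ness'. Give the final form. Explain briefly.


Step 1: Add prefix 'un-' to 'happy' = 'unhappy'
Step 2: Add suffix '-ness' to 'unhappy' = 'unhappiness'

unhappiness


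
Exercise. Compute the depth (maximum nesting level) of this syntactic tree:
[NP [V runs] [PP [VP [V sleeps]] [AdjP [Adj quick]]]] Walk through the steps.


Count bracket nesting levels:
'[' at pos 0: depth = 1
'[' at pos 4: depth = 2
'[' at pos 13: depth = 2
'[' at pos 17: depth = 3
'[' at pos 21: depth = 4
'[' at pos 33: depth = 3
'[' at pos 39: depth = 4
Maximum depth reached: 4

4


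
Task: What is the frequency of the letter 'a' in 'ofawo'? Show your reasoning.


Letter 'a' in 'ofawo': found at position(s) 3 = 1 occurrence(s).

1


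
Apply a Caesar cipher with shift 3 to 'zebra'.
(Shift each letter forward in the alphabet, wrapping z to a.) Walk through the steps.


Shift each letter by 3: z -> c, e -> h, b -> e, r -> u, a -> d. Result: 'cheud'.

cheud


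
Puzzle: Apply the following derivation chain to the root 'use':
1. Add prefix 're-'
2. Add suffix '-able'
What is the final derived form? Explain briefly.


Step 1: Add prefix 're-' to 'use' = 'reuse'
Step 2: Add suffix '-able' to 'reuse' = 'reusable'

reusable


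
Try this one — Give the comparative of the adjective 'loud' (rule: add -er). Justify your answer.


Apply comparative formation (add -er): 'loud' -> 'louder'.

louder


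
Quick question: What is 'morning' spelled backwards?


Reverse 'morning' character by character: 'gninrom'.

gninrom


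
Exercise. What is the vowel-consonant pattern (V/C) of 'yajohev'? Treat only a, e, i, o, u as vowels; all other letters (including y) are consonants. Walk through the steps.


Letter mapping: y = C, a = V, j = C, o = V, h = C, e = V, v = C.

CVCVCVC


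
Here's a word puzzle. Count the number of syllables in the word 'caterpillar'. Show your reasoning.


Break 'caterpillar' into syllables: cat-er-pil-lar -> cat | er | pil | lar = 4 syllables

4 syllables


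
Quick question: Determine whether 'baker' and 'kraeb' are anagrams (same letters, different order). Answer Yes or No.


Sorted letters of 'baker': 'abekr'
Sorted letters of 'kraeb': 'abekr'
They match.

Yes


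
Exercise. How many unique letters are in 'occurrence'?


Unique letters in 'occurrence': {c, e, n, o, r, u} = 6 distinct letters.

6


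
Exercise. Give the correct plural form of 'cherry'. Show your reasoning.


Apply rule: Change -y to -ies (consonant + y). 'cherry' becomes 'cherries'.

cherries


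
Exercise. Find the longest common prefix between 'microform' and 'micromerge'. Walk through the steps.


Compare from the start: 5 characters match: 'micro'. Mismatch at position 6: 'f' vs 'm'.

micro


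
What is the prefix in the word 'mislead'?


The word 'mislead' = 'mis' (prefix) + 'lead' (root). The prefix is 'mis'.

mis


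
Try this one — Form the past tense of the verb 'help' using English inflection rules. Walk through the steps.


Apply rule: Add -ed. 'help' becomes 'helped'.

helped


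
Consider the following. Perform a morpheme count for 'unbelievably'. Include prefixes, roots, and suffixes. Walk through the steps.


Decomposition: un- (prefix) + believe (root) + -able (suffix) + -ly (suffix) = 4 morpheme(s)

4 morphemes


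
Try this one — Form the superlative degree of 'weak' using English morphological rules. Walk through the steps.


Apply superlative formation (add -est): 'weak' -> 'weakest'.

weakest


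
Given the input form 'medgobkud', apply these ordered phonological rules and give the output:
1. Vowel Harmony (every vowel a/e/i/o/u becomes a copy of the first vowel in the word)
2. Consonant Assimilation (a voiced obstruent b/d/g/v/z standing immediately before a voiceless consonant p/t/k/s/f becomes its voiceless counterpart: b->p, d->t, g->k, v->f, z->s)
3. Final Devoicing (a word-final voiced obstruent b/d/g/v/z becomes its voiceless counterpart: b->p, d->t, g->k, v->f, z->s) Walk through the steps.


Starting form: 'medgobkud'
Rule 1: Vowel Harmony: all vowels become 'e' (matching first vowel). 'medgobkud' -> 'medgebked'
Rule 2: Consonant Assimilation: voiced obstruent before voiceless consonant becomes voiceless ('bk' -> 'pk'). 'medgebked' -> 'medgepked'
Rule 3: Final Devoicing: word-final voiced obstruent 'd' becomes voiceless 't'. 'medgepked' -> 'medgepket'
Final form: 'medgepket'

medgepket


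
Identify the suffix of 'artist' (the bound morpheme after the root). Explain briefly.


The word 'artist' = 'art' (root) + '-ist' (suffix). The suffix is '-ist'.

ist


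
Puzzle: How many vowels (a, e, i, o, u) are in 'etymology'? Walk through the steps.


Vowels in 'etymology': e, o, o = 3 vowels.

3


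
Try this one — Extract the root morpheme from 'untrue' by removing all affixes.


Remove prefix 'un' from 'untrue' to get root 'true'.

true


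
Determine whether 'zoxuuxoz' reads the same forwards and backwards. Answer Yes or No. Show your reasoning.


Forward: 'zoxuuxoz'
Reversed: 'zoxuuxoz'
They are identical.

Yes


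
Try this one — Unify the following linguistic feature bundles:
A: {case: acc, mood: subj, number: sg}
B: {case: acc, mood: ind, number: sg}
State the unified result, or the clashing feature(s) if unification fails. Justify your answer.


Compare features:
case: A=acc vs B=acc -> unified: acc
mood: A=subj vs B=ind -> CLASH
number: A=sg vs B=sg -> unified: sg
Clash detected on feature 'mood' (subj vs ind); unification fails.

CLASH on 'mood' (subj vs ind)


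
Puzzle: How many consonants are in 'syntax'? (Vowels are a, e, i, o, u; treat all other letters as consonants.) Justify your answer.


Consonants in 'syntax': s, y, n, t, x = 5 consonants.

5


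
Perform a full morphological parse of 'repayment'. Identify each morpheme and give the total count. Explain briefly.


Step 1: Identify prefix: 're' (meaning: again)
Step 2: Identify root: 'pay'
Step 3: Identify suffix(es): 'ment'
Decomposition: re- (prefix: again) + pay (root) + -ment (suffix: action/result)
Total morphemes: 3

3 morphemes (re- (prefix: again) + pay (root) + -ment (suffix: action/result))


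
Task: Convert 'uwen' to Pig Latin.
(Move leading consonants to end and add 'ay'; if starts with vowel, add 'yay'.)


'uwen' starts with a vowel, so add 'yay': 'uwenyay'.

uwenyay


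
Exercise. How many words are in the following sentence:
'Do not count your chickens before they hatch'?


Split into words: Do | not | count | your | chickens | before | they | hatch = 8 words.

8


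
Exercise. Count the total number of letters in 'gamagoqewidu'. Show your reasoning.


Spell out 'gamagoqewidu' and number each letter: g(1), a(2), m(3), a(4), g(5), o(6), q(7), e(8), w(9), i(10), d(11), u(12). Total: 12 letters.

12


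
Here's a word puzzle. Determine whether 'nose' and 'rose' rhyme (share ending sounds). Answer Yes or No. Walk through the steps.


Rime (stressed vowel + following sounds) of 'nose': -ose = /oʊz/
Rime of 'rose': -ose = /oʊz/
/oʊz/ and /oʊz/ are the same ending sound, so the words rhyme.

Yes


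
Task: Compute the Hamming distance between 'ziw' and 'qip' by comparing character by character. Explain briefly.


Alignment:
Position 1: 'z' vs 'q' = DIFFER
Position 2: 'i' vs 'i' = match
Position 3: 'w' vs 'p' = DIFFER
Total differences: 2

2


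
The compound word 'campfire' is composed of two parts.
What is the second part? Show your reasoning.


Split 'campfire' into 'camp' + 'fire'. The second part is 'fire'.

fire


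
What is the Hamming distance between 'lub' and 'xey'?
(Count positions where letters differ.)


Alignment:
Position 1: 'l' vs 'x' = DIFFER
Position 2: 'u' vs 'e' = DIFFER
Position 3: 'b' vs 'y' = DIFFER
Total differences: 3

3


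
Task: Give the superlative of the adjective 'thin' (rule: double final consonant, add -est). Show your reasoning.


Apply superlative formation (double final consonant, add -est): 'thin' -> 'thinnest'.

thinnest


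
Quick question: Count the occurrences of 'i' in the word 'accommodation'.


Letter 'i' in 'accommodation': found at position(s) 11 = 1 occurrence(s).

1


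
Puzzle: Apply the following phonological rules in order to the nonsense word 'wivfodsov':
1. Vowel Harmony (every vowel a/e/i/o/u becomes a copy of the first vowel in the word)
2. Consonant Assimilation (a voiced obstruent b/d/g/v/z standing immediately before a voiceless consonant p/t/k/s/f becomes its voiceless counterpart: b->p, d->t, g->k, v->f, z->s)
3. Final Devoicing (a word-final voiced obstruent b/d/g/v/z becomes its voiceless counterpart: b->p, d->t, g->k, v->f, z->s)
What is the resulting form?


Starting form: 'wivfodsov'
Rule 1: Vowel Harmony: all vowels become 'i' (matching first vowel). 'wivfodsov' -> 'wivfidsiv'
Rule 2: Consonant Assimilation: voiced obstruent before voiceless consonant becomes voiceless ('vf' -> 'ff', 'ds' -> 'ts'). 'wivfidsiv' -> 'wiffitsiv'
Rule 3: Final Devoicing: word-final voiced obstruent 'v' becomes voiceless 'f'. 'wiffitsiv' -> 'wiffitsif'
Final form: 'wiffitsif'

wiffitsif


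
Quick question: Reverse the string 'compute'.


Reverse 'compute' character by character: 'etupmoc'.

etupmoc


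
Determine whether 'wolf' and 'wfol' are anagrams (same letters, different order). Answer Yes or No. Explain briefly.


Sorted letters of 'wolf': 'flow'
Sorted letters of 'wfol': 'flow'
They match.

Yes


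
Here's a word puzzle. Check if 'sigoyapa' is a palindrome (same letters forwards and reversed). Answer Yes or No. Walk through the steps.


Forward: 'sigoyapa'
Reversed: 'apayogis'
They differ.

No


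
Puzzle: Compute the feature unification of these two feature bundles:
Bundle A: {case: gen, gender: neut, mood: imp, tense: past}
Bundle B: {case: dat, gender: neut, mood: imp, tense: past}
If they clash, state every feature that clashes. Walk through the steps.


Compare features:
case: A=gen vs B=dat -> CLASH
gender: A=neut vs B=neut -> unified: neut
mood: A=imp vs B=imp -> unified: imp
tense: A=past vs B=past -> unified: past
Clash detected on feature 'case' (gen vs dat); unification fails.

CLASH on 'case' (gen vs dat)


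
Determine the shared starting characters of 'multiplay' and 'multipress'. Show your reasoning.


Compare from the start: 6 characters match: 'multip'. Mismatch at position 7: 'l' vs 'r'.

multip


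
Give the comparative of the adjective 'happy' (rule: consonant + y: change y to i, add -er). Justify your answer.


Apply comparative formation (consonant + y: change y to i, add -er): 'happy' -> 'happier'.

happier


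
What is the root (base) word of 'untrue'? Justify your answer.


Remove prefix 'un' from 'untrue' to get root 'true'.

true


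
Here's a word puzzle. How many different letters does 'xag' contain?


Unique letters in 'xag': {a, g, x} = 3 distinct letters.

3


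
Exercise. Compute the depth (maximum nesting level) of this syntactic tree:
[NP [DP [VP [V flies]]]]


Count bracket nesting levels:
'[' at pos 0: depth = 1
'[' at pos 4: depth = 2
'[' at pos 8: depth = 3
'[' at pos 12: depth = 4
Maximum depth reached: 4

4


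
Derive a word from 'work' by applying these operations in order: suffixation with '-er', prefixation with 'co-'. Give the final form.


Step 1: Add suffix '-er' to 'work' = 'worker'
Step 2: Add prefix 'co-' to 'worker' = 'coworker'

coworker


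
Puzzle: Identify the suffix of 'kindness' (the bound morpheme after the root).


The word 'kindness' = 'kind' (root) + '-ness' (suffix). The suffix is '-ness'.

ness


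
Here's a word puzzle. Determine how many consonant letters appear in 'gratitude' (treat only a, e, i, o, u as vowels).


Consonants in 'gratitude': g, r, t, t, d = 5 consonants.

5


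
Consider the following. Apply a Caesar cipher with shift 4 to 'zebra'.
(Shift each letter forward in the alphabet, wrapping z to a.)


Shift each letter by 4: z -> d, e -> i, b -> f, r -> v, a -> e. Result: 'difve'.

difve


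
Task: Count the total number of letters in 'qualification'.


Spell out 'qualification' and number each letter: q(1), u(2), a(3), l(4), i(5), f(6), i(7), c(8), a(9), t(10), i(11), o(12), n(13). Total: 13 letters.

13


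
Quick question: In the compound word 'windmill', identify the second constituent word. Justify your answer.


Split 'windmill' into 'wind' + 'mill'. The second part is 'mill'.

mill


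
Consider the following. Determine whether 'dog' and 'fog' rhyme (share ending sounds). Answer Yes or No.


Rime (stressed vowel + following sounds) of 'dog': -og = /ɒg/
Rime of 'fog': -og = /ɒg/
/ɒg/ and /ɒg/ are the same ending sound, so the words rhyme.

Yes


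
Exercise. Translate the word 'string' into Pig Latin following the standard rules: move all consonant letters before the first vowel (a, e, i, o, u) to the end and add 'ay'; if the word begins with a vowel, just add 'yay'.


'string': move consonant cluster 'str' to end and add 'ay': 'ingstray'.

ingstray


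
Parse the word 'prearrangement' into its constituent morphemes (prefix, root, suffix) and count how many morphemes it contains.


Step 1: Identify prefix: 'pre' (meaning: before)
Step 2: Identify root: 'arrange'
Step 3: Identify suffix(es): 'ment'
Decomposition: pre- (prefix: before) + arrange (root) + -ment (suffix: action/result)
Total morphemes: 3

3 morphemes (pre- (prefix: before) + arrange (root) + -ment (suffix: action/result))


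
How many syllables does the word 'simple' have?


Break 'simple' into syllables: sim-ple -> sim | ple = 2 syllables

2 syllables


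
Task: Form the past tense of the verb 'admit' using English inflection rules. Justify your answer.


Apply rule: Double final consonant and add -ed. 'admit' becomes 'admitted'.

admitted
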